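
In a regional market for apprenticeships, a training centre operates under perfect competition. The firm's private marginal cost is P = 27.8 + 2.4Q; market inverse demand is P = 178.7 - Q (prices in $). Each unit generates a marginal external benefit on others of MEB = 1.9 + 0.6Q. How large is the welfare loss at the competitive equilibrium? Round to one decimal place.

DWL = $145.3

Market equilibrium (private): 27.8 + 2.4Q = 178.7 - Q → Q_m = 44.3824.
Social marginal cost = private MC − MEB = 25.9 + 1.8Q.
Set SMC = demand: 25.9 + 1.8Q = 178.7 - Q → Q* = 54.5714.
Height of the DWL triangle at Q_m is demand(Q_m) − SMC(Q_m) = MEB(Q_m) = 28.5294.
DWL = ½ × 10.1890 × 28.5294 = 145.3430.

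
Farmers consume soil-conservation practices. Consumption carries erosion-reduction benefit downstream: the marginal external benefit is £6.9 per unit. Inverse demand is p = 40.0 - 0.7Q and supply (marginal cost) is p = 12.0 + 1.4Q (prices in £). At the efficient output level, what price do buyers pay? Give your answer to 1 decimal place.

Social marginal benefit = demand + MEB = 46.9 - 0.7Q.
Set SMB = MC: 46.9 - 0.7Q = 12.0 + 1.4Q → Q* = 16.6190.
Consumer price on the demand curve at Q*: 40.0 − 0.7×16.6190 = 28.3667.

P = £28.4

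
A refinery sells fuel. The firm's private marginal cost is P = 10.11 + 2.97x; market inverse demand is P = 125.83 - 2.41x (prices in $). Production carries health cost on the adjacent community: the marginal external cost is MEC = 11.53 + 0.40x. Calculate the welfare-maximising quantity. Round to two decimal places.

x* = 18.03

Social marginal cost = private MC + MEC = 21.64 + 3.37x.
Set SMC = demand: 21.64 + 3.37x = 125.83 - 2.41x → x* = 18.0260.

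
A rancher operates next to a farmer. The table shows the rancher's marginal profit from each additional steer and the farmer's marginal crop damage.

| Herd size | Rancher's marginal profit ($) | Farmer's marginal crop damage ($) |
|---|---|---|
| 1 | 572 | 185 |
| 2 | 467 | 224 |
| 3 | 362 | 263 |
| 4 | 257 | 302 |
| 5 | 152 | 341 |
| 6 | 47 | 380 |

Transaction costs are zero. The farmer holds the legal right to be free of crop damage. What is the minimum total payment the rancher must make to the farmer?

$672

Efficient level: marginal profit ≥ marginal crop damage through level 3, so k* = 3.
With the farmer holding the right, the rancher must at least compensate total damage at k*: 185 + 224 + 263 = 672.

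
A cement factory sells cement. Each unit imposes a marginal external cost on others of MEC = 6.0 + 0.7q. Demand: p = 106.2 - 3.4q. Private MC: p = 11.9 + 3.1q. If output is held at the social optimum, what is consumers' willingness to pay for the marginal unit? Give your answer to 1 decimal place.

Social marginal cost = private MC + MEC = 17.9 + 3.8q.
Set SMC = demand: 17.9 + 3.8q = 106.2 - 3.4q → q* = 12.2639.
Consumer price on the demand curve at q*: 106.2 − 3.4×12.2639 = 64.5027.

P = 64.5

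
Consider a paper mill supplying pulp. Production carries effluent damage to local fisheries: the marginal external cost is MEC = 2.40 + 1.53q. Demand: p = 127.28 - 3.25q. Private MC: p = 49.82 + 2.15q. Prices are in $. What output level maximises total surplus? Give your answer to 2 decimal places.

Social marginal cost = private MC + MEC = 52.22 + 3.68q.
Set SMC = demand: 52.22 + 3.68q = 127.28 - 3.25q → q* = 10.8312.

q* = 10.83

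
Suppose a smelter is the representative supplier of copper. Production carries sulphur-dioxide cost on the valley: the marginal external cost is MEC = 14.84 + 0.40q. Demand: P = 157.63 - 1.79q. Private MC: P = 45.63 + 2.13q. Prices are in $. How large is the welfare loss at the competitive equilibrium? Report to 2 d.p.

Market equilibrium (private): 45.63 + 2.13q = 157.63 - 1.79q → q_m = 28.5714.
Social marginal cost = private MC + MEC = 60.47 + 2.53q.
Set SMC = demand: 60.47 + 2.53q = 157.63 - 1.79q → q* = 22.4907.
Between q* and q_m the wedge SMC − demand runs linearly from 0 to MEC(q_m), so the loss is a triangle.
DWL = ½ × 6.0807 × 26.2686 = 79.8657.

DWL = $79.87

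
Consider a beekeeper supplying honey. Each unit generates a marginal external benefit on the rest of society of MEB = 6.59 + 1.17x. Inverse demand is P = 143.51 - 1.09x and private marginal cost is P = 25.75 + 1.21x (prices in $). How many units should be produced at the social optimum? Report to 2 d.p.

Social marginal cost = private MC − MEB = 19.16 + 0.04x.
Set SMC = demand: 19.16 + 0.04x = 143.51 - 1.09x → x* = 110.0442.

x* = 110.04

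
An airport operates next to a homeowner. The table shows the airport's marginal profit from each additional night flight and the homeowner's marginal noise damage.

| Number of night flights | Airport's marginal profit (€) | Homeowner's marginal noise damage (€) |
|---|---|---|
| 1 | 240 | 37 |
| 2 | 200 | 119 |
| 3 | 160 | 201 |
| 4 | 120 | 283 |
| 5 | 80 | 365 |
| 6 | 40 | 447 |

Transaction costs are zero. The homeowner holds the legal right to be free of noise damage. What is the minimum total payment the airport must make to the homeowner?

€156

Efficient level: marginal profit ≥ marginal noise damage through level 2, so k* = 2.
With the homeowner holding the right, the airport must at least compensate total damage at k*: 37 + 119 = 156.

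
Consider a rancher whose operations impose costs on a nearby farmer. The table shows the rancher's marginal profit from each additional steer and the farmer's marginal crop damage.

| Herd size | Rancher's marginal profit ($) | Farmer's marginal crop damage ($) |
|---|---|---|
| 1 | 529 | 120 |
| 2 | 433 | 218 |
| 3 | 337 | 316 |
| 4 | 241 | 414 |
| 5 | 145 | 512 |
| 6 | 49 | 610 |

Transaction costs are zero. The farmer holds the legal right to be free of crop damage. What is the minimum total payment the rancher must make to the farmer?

Efficient level: marginal profit ≥ marginal crop damage through level 3, so k* = 3.
With the farmer holding the right, the rancher must at least compensate total damage at k*: 120 + 218 + 316 = 654.

$654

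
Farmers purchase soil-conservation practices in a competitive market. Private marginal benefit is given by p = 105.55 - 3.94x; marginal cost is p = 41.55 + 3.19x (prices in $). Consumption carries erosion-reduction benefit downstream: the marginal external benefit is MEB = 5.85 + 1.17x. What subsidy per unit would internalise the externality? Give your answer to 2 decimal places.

Social marginal benefit = demand + MEB = 111.40 - 2.77x.
Set SMB = MC: 111.40 - 2.77x = 41.55 + 3.19x → x* = 11.7198.
The Pigouvian subsidy equals MEB at x*: 5.85 + 1.17×11.7198 = 19.5622.

subsidy = $19.56 per unit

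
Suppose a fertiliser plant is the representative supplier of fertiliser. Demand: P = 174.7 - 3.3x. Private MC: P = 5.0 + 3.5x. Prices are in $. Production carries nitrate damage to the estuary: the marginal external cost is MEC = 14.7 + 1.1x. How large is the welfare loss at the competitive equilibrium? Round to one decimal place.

DWL = $112.5

Market equilibrium (private): 5.0 + 3.5x = 174.7 - 3.3x → x_m = 24.9559.
Social marginal cost = private MC + MEC = 19.7 + 4.6x.
Set SMC = demand: 19.7 + 4.6x = 174.7 - 3.3x → x* = 19.6203.
Height of the DWL triangle at x_m is SMC(x_m) − demand(x_m) = MEC(x_m) = 42.1515.
DWL = ½ × 5.3356 × 42.1515 = 112.4518.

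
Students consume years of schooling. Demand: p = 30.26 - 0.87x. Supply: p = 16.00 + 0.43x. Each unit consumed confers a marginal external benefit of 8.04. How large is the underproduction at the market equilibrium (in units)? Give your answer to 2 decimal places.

6.18 units

Market equilibrium (private): 16.00 + 0.43x = 30.26 - 0.87x → x_m = 10.9692.
Social marginal benefit = demand + MEB = 38.30 - 0.87x.
Set SMB = MC: 38.30 - 0.87x = 16.00 + 0.43x → x* = 17.1538.
Gap = |10.9692 − 17.1538| = 6.1846.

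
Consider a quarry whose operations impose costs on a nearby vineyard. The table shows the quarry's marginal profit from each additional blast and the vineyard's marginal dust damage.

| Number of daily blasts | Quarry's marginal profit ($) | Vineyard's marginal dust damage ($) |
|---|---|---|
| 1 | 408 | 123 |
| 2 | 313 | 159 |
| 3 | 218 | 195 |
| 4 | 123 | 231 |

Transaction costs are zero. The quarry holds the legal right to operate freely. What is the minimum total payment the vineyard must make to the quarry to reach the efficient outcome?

Left alone the quarry would choose level 4 (marginal profit stays positive).
Efficient level: k* = 3 (marginal profit ≥ marginal dust damage through 3).
The vineyard must at least cover the quarry's forgone profit from cutting 4→3: 123 = 123.

$123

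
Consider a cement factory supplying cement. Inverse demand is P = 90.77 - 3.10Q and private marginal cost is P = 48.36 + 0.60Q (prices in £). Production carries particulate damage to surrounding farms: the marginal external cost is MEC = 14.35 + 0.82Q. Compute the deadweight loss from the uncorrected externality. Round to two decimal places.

Market equilibrium (private): 48.36 + 0.60Q = 90.77 - 3.10Q → Q_m = 11.4622.
Social marginal cost = private MC + MEC = 62.71 + 1.42Q.
Set SMC = demand: 62.71 + 1.42Q = 90.77 - 3.10Q → Q* = 6.2080.
Between Q* and Q_m the wedge SMC − demand runs linearly from 0 to MEC(Q_m), so the loss is a triangle.
DWL = ½ × 5.2542 × 23.7490 = 62.3910.

DWL = £62.39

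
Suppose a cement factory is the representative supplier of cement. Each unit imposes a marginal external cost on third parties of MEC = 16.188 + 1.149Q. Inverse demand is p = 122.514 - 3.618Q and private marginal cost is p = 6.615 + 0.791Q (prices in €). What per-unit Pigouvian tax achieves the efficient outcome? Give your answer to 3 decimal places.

tax = €36.801 per unit

Social marginal cost = private MC + MEC = 22.803 + 1.940Q.
Set SMC = demand: 22.803 + 1.940Q = 122.514 - 3.618Q → Q* = 17.9401.
The Pigouvian tax equals MEC at Q*: 16.188 + 1.149×17.9401 = 36.8012.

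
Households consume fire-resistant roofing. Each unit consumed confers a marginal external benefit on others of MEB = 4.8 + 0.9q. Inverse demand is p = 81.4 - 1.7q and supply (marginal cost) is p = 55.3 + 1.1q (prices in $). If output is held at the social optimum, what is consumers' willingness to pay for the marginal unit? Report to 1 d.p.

Social marginal benefit = demand + MEB = 86.2 - 0.8q.
Set SMB = MC: 86.2 - 0.8q = 55.3 + 1.1q → q* = 16.2632.
Consumer price on the demand curve at q*: 81.4 − 1.7×16.2632 = 53.7526.

P = $53.8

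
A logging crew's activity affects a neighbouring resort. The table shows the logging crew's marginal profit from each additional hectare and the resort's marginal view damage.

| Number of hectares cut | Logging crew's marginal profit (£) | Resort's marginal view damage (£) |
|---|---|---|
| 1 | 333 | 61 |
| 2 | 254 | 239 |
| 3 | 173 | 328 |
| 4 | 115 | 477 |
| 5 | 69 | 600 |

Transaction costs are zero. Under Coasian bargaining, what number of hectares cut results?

2

Bargaining reaches the level where marginal profit last exceeds marginal view damage.
That holds through level 2 (254 ≥ 239) but not at 3 (173 < 328).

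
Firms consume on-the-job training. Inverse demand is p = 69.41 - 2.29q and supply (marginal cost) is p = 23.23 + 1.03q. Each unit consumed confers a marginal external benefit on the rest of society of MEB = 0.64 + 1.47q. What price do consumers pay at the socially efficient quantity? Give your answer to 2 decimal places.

Social marginal benefit = demand + MEB = 70.05 - 0.82q.
Set SMB = MC: 70.05 - 0.82q = 23.23 + 1.03q → q* = 25.3081.
Consumer price on the demand curve at q*: 69.41 − 2.29×25.3081 = 11.4545.

P = 11.45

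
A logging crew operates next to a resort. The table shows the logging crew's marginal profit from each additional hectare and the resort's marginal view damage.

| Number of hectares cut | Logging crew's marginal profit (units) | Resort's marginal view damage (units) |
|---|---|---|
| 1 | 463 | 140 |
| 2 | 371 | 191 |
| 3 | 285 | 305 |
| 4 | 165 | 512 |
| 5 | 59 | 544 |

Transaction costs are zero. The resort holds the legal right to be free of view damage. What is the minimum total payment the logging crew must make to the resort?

Efficient level: marginal profit ≥ marginal view damage through level 2, so k* = 2.
With the resort holding the right, the logging crew must at least compensate total damage at k*: 140 + 191 = 331.

331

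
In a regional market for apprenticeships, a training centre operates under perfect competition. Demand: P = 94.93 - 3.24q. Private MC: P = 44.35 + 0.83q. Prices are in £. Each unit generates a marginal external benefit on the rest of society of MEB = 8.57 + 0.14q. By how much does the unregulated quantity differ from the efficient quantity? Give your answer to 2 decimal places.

Market equilibrium (private): 44.35 + 0.83q = 94.93 - 3.24q → q_m = 12.4275.
Social marginal cost = private MC − MEB = 35.78 + 0.69q.
Set SMC = demand: 35.78 + 0.69q = 94.93 - 3.24q → q* = 15.0509.
Gap = |12.4275 − 15.0509| = 2.6234.

2.62 units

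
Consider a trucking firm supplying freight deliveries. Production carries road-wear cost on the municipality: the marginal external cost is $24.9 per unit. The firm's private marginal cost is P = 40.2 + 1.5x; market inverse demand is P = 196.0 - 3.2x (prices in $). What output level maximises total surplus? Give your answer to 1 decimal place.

Social marginal cost = private MC + MEC = 65.1 + 1.5x.
Set SMC = demand: 65.1 + 1.5x = 196.0 - 3.2x → x* = 27.8511.

x* = 27.9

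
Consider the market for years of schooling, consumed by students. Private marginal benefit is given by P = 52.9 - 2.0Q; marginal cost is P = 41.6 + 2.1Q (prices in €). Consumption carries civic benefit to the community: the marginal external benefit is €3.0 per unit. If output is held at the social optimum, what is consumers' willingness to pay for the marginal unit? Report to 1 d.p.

Social marginal benefit = demand + MEB = 55.9 - 2.0Q.
Set SMB = MC: 55.9 - 2.0Q = 41.6 + 2.1Q → Q* = 3.4878.
Consumer price on the demand curve at Q*: 52.9 − 2.0×3.4878 = 45.9244.

P = €45.9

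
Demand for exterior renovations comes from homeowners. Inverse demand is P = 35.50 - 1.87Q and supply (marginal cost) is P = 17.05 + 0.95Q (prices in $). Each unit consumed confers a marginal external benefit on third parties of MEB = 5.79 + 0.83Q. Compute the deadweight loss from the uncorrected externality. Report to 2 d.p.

DWL = $31.63

Market equilibrium (private): 17.05 + 0.95Q = 35.50 - 1.87Q → Q_m = 6.5426.
Social marginal benefit = demand + MEB = 41.29 - 1.04Q.
Set SMB = MC: 41.29 - 1.04Q = 17.05 + 0.95Q → Q* = 12.1809.
Between Q* and Q_m the wedge SMB − MC runs linearly from 0 to MEB(Q_m), so the loss is a triangle.
DWL = ½ × 5.6383 × 11.2203 = 31.6317.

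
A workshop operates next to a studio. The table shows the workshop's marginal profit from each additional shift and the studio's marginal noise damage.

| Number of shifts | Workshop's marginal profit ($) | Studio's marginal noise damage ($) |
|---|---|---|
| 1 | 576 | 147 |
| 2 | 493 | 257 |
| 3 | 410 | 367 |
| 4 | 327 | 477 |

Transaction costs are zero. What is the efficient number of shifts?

3

Bargaining reaches the level where marginal profit last exceeds marginal noise damage.
That holds through level 3 (410 ≥ 367) but not at 4 (327 < 477).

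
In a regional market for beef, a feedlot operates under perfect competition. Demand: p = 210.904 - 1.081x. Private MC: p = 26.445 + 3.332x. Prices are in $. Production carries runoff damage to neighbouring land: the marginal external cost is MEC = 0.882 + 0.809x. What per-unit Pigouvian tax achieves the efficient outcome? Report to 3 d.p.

tax = $29.322 per unit

Social marginal cost = private MC + MEC = 27.327 + 4.141x.
Set SMC = demand: 27.327 + 4.141x = 210.904 - 1.081x → x* = 35.1545.
The Pigouvian tax equals MEC at x*: 0.882 + 0.809×35.1545 = 29.3220.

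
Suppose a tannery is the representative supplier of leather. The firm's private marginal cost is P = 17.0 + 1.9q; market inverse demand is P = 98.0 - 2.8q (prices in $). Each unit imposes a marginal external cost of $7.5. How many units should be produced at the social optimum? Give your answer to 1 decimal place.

Social marginal cost = private MC + MEC = 24.5 + 1.9q.
Set SMC = demand: 24.5 + 1.9q = 98.0 - 2.8q → q* = 15.6383.

q* = 15.6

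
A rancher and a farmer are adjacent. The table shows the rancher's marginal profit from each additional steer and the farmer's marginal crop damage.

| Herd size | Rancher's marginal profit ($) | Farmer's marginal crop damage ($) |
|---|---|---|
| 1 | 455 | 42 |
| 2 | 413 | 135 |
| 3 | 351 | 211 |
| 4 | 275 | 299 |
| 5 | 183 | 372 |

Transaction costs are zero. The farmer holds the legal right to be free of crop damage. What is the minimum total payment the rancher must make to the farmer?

$388

Efficient level: marginal profit ≥ marginal crop damage through level 3, so k* = 3.
With the farmer holding the right, the rancher must at least compensate total damage at k*: 42 + 135 + 211 = 388.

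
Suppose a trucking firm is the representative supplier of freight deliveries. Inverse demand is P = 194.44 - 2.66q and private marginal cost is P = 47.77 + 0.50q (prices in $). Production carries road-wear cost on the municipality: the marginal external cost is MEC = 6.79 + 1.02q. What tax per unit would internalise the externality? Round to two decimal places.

Social marginal cost = private MC + MEC = 54.56 + 1.52q.
Set SMC = demand: 54.56 + 1.52q = 194.44 - 2.66q → q* = 33.4641.
The Pigouvian tax equals MEC at q*: 6.79 + 1.02×33.4641 = 40.9234.

tax = $40.92 per unit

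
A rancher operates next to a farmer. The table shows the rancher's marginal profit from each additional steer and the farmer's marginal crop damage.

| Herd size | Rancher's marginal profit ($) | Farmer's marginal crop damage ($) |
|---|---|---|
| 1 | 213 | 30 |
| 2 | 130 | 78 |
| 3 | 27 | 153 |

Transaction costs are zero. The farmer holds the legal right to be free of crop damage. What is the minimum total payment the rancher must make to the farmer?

Efficient level: marginal profit ≥ marginal crop damage through level 2, so k* = 2.
With the farmer holding the right, the rancher must at least compensate total damage at k*: 30 + 78 = 108.

$108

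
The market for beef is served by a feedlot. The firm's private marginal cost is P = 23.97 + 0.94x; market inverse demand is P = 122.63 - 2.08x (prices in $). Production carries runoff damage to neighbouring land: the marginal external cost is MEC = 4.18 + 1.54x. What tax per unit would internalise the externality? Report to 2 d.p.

Social marginal cost = private MC + MEC = 28.15 + 2.48x.
Set SMC = demand: 28.15 + 2.48x = 122.63 - 2.08x → x* = 20.7193.
The Pigouvian tax equals MEC at x*: 4.18 + 1.54×20.7193 = 36.0877.

tax = $36.09 per unit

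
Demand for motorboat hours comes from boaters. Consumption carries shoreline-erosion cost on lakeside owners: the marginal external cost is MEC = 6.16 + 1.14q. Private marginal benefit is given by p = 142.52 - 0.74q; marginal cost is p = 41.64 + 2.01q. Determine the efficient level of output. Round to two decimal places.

Social marginal benefit = demand − MEC = 136.36 - 1.88q.
Set SMB = MC: 136.36 - 1.88q = 41.64 + 2.01q → q* = 24.3496.

q* = 24.35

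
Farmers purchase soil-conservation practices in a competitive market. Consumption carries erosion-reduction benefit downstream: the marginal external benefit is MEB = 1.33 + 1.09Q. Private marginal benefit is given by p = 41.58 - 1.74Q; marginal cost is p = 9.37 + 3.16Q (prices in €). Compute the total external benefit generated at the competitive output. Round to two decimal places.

€32.29

Market equilibrium (private): 9.37 + 3.16Q = 41.58 - 1.74Q → Q_m = 6.5735.
Total external benefit = ∫₀^{Q_m} (1.33 + 1.09Q) dQ = 1.33×6.5735 + ½×1.09×6.5735² = 32.2927.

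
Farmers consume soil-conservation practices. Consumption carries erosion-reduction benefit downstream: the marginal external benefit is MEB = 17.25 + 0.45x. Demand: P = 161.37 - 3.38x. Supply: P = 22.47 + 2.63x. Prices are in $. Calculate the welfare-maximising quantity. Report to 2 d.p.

Social marginal benefit = demand + MEB = 178.62 - 2.93x.
Set SMB = MC: 178.62 - 2.93x = 22.47 + 2.63x → x* = 28.0845.

x* = 28.08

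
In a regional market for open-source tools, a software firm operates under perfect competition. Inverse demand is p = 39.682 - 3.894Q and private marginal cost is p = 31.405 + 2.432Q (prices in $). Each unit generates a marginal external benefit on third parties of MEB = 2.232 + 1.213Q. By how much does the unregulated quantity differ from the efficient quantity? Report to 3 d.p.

Market equilibrium (private): 31.405 + 2.432Q = 39.682 - 3.894Q → Q_m = 1.3084.
Social marginal cost = private MC − MEB = 29.173 + 1.219Q.
Set SMC = demand: 29.173 + 1.219Q = 39.682 - 3.894Q → Q* = 2.0553.
Gap = |1.3084 − 2.0553| = 0.7469.

0.747 units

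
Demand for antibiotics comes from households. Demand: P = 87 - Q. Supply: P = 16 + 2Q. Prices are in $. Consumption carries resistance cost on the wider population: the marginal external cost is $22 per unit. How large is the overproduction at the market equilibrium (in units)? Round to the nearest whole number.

7 units

Market equilibrium (private): 16 + 2Q = 87 - Q → Q_m = 23.6667.
Social marginal benefit = demand − MEC = 65 - Q.
Set SMB = MC: 65 - Q = 16 + 2Q → Q* = 16.3333.
Gap = |23.6667 − 16.3333| = 7.3334.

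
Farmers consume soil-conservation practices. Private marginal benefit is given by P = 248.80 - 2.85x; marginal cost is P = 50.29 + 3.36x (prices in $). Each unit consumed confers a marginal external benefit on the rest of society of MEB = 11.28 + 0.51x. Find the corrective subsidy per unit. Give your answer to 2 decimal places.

subsidy = $30.05 per unit

Social marginal benefit = demand + MEB = 260.08 - 2.34x.
Set SMB = MC: 260.08 - 2.34x = 50.29 + 3.36x → x* = 36.8053.
The Pigouvian subsidy equals MEB at x*: 11.28 + 0.51×36.8053 = 30.0507.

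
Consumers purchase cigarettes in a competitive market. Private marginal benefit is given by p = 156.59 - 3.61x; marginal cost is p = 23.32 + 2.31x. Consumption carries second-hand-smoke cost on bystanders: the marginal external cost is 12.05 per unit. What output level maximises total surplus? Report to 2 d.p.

x* = 20.48

Social marginal benefit = demand − MEC = 144.54 - 3.61x.
Set SMB = MC: 144.54 - 3.61x = 23.32 + 2.31x → x* = 20.4764.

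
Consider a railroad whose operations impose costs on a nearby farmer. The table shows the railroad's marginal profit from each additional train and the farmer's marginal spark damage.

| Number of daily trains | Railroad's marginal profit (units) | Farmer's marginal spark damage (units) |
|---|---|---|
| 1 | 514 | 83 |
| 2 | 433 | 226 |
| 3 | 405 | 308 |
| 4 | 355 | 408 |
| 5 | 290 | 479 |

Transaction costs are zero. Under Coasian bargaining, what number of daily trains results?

3

Bargaining reaches the level where marginal profit last exceeds marginal spark damage.
That holds through level 3 (405 ≥ 308) but not at 4 (355 < 408).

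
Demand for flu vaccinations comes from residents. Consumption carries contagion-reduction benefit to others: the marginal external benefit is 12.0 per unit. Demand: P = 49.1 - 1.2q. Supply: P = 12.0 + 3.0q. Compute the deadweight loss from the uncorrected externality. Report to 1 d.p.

DWL = 17.1

Market equilibrium (private): 12.0 + 3.0q = 49.1 - 1.2q → q_m = 8.8333.
Social marginal benefit = demand + MEB = 61.1 - 1.2q.
Set SMB = MC: 61.1 - 1.2q = 12.0 + 3.0q → q* = 11.6905.
The loss is the area between SMB and MC from q* to q_m; with linear curves that's a triangle of height MEB(q_m).
DWL = ½ × 2.8572 × 12.0000 = 17.1432.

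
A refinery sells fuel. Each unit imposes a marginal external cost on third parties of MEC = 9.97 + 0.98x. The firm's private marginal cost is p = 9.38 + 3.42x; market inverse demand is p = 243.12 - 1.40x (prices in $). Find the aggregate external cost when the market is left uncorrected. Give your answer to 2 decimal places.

$1635.79

Market equilibrium (private): 9.38 + 3.42x = 243.12 - 1.40x → x_m = 48.4938.
Total external cost = ∫₀^{x_m} (9.97 + 0.98x) dx = 9.97×48.4938 + ½×0.98×48.4938² = 1635.7910.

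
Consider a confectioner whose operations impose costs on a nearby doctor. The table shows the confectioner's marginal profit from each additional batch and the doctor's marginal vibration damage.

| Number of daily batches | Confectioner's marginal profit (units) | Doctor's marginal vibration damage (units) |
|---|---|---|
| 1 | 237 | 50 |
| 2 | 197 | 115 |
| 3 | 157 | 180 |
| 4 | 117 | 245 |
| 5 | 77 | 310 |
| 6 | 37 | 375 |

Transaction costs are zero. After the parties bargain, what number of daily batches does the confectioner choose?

Bargaining reaches the level where marginal profit last exceeds marginal vibration damage.
That holds through level 2 (197 ≥ 115) but not at 3 (157 < 180).

2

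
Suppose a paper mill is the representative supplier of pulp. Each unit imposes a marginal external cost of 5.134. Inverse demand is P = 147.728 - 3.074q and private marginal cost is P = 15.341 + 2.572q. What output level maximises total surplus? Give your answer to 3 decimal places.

Social marginal cost = private MC + MEC = 20.475 + 2.572q.
Set SMC = demand: 20.475 + 2.572q = 147.728 - 3.074q → q* = 22.5386.

q* = 22.539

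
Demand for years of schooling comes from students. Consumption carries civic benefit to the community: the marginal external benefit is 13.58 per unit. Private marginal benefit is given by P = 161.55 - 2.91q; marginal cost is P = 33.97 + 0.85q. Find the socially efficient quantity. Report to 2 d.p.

Social marginal benefit = demand + MEB = 175.13 - 2.91q.
Set SMB = MC: 175.13 - 2.91q = 33.97 + 0.85q → q* = 37.5426.

q* = 37.54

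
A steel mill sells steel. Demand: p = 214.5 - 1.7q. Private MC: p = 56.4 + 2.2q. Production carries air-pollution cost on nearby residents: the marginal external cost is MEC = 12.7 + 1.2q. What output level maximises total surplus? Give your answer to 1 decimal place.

Social marginal cost = private MC + MEC = 69.1 + 3.4q.
Set SMC = demand: 69.1 + 3.4q = 214.5 - 1.7q → q* = 28.5098.

q* = 28.5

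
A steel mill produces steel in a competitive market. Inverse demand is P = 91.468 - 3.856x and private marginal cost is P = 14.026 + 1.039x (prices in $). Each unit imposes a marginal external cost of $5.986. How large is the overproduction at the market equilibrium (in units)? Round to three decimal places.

Market equilibrium (private): 14.026 + 1.039x = 91.468 - 3.856x → x_m = 15.8206.
Social marginal cost = private MC + MEC = 20.012 + 1.039x.
Set SMC = demand: 20.012 + 1.039x = 91.468 - 3.856x → x* = 14.5978.
Gap = |15.8206 − 14.5978| = 1.2228.

1.223 units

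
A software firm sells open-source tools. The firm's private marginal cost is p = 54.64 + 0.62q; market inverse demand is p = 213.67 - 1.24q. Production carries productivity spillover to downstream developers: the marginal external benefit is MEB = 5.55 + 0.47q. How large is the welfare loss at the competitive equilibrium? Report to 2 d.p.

DWL = 752.41

Market equilibrium (private): 54.64 + 0.62q = 213.67 - 1.24q → q_m = 85.5000.
Social marginal cost = private MC − MEB = 49.09 + 0.15q.
Set SMC = demand: 49.09 + 0.15q = 213.67 - 1.24q → q* = 118.4029.
Between q* and q_m the wedge demand − SMC runs linearly from 0 to MEB(q_m), so the loss is a triangle.
DWL = ½ × 32.9029 × 45.7350 = 752.4071.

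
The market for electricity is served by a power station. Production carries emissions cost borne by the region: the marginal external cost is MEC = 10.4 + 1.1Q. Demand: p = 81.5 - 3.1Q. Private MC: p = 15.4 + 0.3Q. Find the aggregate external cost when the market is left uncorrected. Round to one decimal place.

410.1

Market equilibrium (private): 15.4 + 0.3Q = 81.5 - 3.1Q → Q_m = 19.4412.
Total external cost = ∫₀^{Q_m} (10.4 + 1.1Q) dQ = 10.4×19.4412 + ½×1.1×19.4412² = 410.0666.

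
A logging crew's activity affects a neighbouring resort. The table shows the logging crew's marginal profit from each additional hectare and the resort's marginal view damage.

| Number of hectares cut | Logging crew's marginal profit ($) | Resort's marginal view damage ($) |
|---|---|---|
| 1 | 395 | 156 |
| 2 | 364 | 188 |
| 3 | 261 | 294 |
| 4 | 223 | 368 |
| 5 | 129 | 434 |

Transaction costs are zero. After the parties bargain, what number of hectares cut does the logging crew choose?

2

Bargaining reaches the level where marginal profit last exceeds marginal view damage.
That holds through level 2 (364 ≥ 188) but not at 3 (261 < 294).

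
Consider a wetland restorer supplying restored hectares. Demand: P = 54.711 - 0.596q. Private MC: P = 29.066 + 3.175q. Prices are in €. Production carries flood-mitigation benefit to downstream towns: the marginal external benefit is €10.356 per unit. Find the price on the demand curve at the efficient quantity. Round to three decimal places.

P = €49.021

Social marginal cost = private MC − MEB = 18.710 + 3.175q.
Set SMC = demand: 18.710 + 3.175q = 54.711 - 0.596q → q* = 9.5468.
Consumer price on the demand curve at q*: 54.711 − 0.596×9.5468 = 49.0211.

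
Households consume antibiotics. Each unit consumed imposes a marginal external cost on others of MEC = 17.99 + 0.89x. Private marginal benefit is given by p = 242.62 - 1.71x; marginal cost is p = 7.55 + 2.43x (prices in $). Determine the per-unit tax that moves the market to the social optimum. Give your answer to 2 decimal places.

tax = $56.40 per unit

Social marginal benefit = demand − MEC = 224.63 - 2.60x.
Set SMB = MC: 224.63 - 2.60x = 7.55 + 2.43x → x* = 43.1571.
The Pigouvian tax equals MEC at x*: 17.99 + 0.89×43.1571 = 56.3998.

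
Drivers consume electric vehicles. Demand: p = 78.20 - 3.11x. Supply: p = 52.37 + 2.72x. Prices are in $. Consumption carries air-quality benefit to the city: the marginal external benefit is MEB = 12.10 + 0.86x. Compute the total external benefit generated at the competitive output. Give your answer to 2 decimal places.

Market equilibrium (private): 52.37 + 2.72x = 78.20 - 3.11x → x_m = 4.4305.
Total external benefit = ∫₀^{x_m} (12.10 + 0.86x) dx = 12.10×4.4305 + ½×0.86×4.4305² = 62.0497.

$62.05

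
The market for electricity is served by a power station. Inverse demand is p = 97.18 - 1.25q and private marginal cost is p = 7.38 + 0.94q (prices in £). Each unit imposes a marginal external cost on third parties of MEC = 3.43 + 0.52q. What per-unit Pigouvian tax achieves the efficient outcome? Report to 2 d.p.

Social marginal cost = private MC + MEC = 10.81 + 1.46q.
Set SMC = demand: 10.81 + 1.46q = 97.18 - 1.25q → q* = 31.8708.
The Pigouvian tax equals MEC at q*: 3.43 + 0.52×31.8708 = 20.0028.

tax = £20.00 per unit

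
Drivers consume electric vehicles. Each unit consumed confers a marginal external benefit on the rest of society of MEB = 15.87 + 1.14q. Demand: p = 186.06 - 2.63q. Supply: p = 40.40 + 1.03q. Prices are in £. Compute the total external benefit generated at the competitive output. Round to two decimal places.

Market equilibrium (private): 40.40 + 1.03q = 186.06 - 2.63q → q_m = 39.7978.
Total external benefit = ∫₀^{q_m} (15.87 + 1.14q) dq = 15.87×39.7978 + ½×1.14×39.7978² = 1534.3941.

£1534.39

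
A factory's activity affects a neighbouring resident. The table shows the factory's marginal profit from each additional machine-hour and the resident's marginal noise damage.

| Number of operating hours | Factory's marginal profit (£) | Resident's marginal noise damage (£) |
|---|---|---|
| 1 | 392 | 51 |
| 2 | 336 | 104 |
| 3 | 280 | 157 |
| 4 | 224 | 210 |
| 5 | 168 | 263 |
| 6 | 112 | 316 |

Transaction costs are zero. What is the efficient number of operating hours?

4

Bargaining reaches the level where marginal profit last exceeds marginal noise damage.
That holds through level 4 (224 ≥ 210) but not at 5 (168 < 263).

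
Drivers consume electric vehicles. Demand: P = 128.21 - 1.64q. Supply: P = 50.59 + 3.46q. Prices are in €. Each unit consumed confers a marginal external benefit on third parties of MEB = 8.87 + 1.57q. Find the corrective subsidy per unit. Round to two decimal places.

Social marginal benefit = demand + MEB = 137.08 - 0.07q.
Set SMB = MC: 137.08 - 0.07q = 50.59 + 3.46q → q* = 24.5014.
The Pigouvian subsidy equals MEB at q*: 8.87 + 1.57×24.5014 = 47.3372.

subsidy = €47.34 per unit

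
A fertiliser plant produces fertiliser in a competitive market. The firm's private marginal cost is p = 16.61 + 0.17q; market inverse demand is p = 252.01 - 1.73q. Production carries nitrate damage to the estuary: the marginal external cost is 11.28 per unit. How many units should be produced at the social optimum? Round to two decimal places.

q* = 117.96

Social marginal cost = private MC + MEC = 27.89 + 0.17q.
Set SMC = demand: 27.89 + 0.17q = 252.01 - 1.73q → q* = 117.9579.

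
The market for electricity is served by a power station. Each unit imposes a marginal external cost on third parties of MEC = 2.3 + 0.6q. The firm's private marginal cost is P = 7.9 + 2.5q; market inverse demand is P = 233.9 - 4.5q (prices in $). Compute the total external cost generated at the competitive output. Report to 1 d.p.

$387.0

Market equilibrium (private): 7.9 + 2.5q = 233.9 - 4.5q → q_m = 32.2857.
Total external cost = ∫₀^{q_m} (2.3 + 0.6q) dq = 2.3×32.2857 + ½×0.6×32.2857² = 386.9670.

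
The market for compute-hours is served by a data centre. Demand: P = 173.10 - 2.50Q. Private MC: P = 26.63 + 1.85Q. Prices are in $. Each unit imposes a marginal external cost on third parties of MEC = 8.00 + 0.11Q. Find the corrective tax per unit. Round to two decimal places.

tax = $11.42 per unit

Social marginal cost = private MC + MEC = 34.63 + 1.96Q.
Set SMC = demand: 34.63 + 1.96Q = 173.10 - 2.50Q → Q* = 31.0471.
The Pigouvian tax equals MEC at Q*: 8.00 + 0.11×31.0471 = 11.4152.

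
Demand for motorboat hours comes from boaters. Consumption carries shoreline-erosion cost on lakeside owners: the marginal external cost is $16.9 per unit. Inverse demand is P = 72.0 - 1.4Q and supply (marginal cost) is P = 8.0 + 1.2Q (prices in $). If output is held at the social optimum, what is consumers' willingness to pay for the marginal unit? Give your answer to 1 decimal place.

P = $46.6

Social marginal benefit = demand − MEC = 55.1 - 1.4Q.
Set SMB = MC: 55.1 - 1.4Q = 8.0 + 1.2Q → Q* = 18.1154.
Consumer price on the demand curve at Q*: 72.0 − 1.4×18.1154 = 46.6384.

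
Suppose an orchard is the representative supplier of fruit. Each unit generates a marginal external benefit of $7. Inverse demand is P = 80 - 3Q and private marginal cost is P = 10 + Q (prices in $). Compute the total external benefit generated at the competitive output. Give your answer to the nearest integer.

$123

Market equilibrium (private): 10 + Q = 80 - 3Q → Q_m = 17.5000.
Total external benefit = MEB × Q_m = 7 × 17.5000 = 122.5000.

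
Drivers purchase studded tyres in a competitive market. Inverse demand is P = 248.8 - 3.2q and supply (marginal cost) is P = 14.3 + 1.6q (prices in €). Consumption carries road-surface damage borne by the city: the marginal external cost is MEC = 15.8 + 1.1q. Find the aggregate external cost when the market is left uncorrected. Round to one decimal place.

Market equilibrium (private): 14.3 + 1.6q = 248.8 - 3.2q → q_m = 48.8542.
Total external cost = ∫₀^{q_m} (15.8 + 1.1q) dq = 15.8×48.8542 + ½×1.1×48.8542² = 2084.5994.

€2084.6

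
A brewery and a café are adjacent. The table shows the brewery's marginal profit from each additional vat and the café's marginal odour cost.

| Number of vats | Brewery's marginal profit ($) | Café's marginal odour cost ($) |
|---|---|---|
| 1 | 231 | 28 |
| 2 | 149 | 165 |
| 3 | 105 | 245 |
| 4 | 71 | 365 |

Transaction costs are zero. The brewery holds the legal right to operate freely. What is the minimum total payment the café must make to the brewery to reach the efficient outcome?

Left alone the brewery would choose level 4 (marginal profit stays positive).
Efficient level: k* = 1 (marginal profit ≥ marginal odour cost through 1).
The café must at least cover the brewery's forgone profit from cutting 4→1: 149 + 105 + 71 = 325.

$325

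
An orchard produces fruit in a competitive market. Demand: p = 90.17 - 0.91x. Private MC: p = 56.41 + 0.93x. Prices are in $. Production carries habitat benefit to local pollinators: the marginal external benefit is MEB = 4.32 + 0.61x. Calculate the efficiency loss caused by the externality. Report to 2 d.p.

DWL = $97.82

Market equilibrium (private): 56.41 + 0.93x = 90.17 - 0.91x → x_m = 18.3478.
Social marginal cost = private MC − MEB = 52.09 + 0.32x.
Set SMC = demand: 52.09 + 0.32x = 90.17 - 0.91x → x* = 30.9593.
Height of the DWL triangle at x_m is demand(x_m) − SMC(x_m) = MEB(x_m) = 15.5122.
DWL = ½ × 12.6115 × 15.5122 = 97.8161.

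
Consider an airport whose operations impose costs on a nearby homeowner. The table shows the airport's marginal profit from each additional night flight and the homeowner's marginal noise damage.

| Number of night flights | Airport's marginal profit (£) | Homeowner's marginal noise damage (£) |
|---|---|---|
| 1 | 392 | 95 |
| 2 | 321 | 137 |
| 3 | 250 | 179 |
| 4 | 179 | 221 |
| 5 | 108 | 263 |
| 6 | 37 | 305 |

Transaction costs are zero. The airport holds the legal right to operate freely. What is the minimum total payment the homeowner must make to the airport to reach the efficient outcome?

£324

Left alone the airport would choose level 6 (marginal profit stays positive).
Efficient level: k* = 3 (marginal profit ≥ marginal noise damage through 3).
The homeowner must at least cover the airport's forgone profit from cutting 6→3: 179 + 108 + 37 = 324.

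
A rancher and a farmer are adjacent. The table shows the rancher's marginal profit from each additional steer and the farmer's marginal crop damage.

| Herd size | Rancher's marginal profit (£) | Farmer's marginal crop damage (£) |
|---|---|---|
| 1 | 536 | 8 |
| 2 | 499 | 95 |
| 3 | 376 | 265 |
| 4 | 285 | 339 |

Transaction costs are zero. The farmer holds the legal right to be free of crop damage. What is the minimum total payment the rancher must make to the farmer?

Efficient level: marginal profit ≥ marginal crop damage through level 3, so k* = 3.
With the farmer holding the right, the rancher must at least compensate total damage at k*: 8 + 95 + 265 = 368.

£368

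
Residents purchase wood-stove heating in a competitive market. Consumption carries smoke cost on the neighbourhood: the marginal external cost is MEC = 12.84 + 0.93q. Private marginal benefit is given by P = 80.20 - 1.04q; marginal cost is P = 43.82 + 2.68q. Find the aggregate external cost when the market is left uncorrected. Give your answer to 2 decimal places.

Market equilibrium (private): 43.82 + 2.68q = 80.20 - 1.04q → q_m = 9.7796.
Total external cost = ∫₀^{q_m} (12.84 + 0.93q) dq = 12.84×9.7796 + ½×0.93×9.7796² = 170.0429.

170.04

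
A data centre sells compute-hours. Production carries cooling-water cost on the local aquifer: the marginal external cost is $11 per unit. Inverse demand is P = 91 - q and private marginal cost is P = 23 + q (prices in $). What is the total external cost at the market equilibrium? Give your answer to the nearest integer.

$374

Market equilibrium (private): 23 + q = 91 - q → q_m = 34.0000.
Total external cost = MEC × q_m = 11 × 34.0000 = 374.0000.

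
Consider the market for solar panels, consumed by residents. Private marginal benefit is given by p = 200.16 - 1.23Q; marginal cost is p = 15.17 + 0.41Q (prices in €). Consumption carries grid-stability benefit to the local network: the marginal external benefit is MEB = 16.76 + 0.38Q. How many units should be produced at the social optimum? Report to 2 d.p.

Social marginal benefit = demand + MEB = 216.92 - 0.85Q.
Set SMB = MC: 216.92 - 0.85Q = 15.17 + 0.41Q → Q* = 160.1190.

Q* = 160.12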